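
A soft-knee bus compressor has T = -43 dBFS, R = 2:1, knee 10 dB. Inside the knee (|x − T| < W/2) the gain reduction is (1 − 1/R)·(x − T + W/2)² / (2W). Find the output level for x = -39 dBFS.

x − T + W/2 = -39 − (-43) + 5 = 9.
GR = (1 − 1/2) × 9² / 20 = 0.5 × 81 / 20 = 2.025 dB.
Output = -39 − 2.025 = -41.025 dBFS.

-41.025 dBFS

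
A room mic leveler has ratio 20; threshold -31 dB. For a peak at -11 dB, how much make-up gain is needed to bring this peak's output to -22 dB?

The peak compresses to -31 + 20/20 = -30 dB.
To reach -22 dB requires -22 − (-30) = 8 dB of make-up.

8 dB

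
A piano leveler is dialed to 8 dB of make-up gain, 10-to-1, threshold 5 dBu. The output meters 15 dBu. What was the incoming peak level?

25 dBu

Stripping the +8 dB make-up gives 7 dBu at the gain stage.
The compressed level sits 7 − 5 = 2 dB over threshold.
Undo the ratio: input overshoot = 2 × 10 = 20 dB, giving input = 25 dBu.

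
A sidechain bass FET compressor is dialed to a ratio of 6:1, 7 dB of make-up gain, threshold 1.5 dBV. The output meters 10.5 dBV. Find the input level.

Remove make-up: 10.5 − 7 = 3.5 dBV.
That's 2 dB above the 1.5 dBV threshold.
Before 6:1 compression the overshoot was 2 × 6 = 12 dB, so input = 1.5 + 12 = 13.5 dBV.

13.5 dBV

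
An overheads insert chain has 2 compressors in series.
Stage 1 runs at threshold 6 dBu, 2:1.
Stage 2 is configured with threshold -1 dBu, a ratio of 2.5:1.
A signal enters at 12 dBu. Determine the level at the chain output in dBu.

3 dBu

Stage 1: overshoot 6 dB → 6/2 = 3 dB → 9 dBu.
Stage 2: 10 dB above -1 dBu, reduced 2.5:1 to 4 dB above → 3 dBu.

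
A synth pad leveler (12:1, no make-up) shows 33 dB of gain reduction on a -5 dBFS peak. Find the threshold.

-41 dBFS

Gain reduction = -5 − (-38) = 33 dB; output overshoot = GR / (R − 1) = 33 / 11 = 3 dB.
Threshold = output − output overshoot = -38 − 3 = -41 dBFS.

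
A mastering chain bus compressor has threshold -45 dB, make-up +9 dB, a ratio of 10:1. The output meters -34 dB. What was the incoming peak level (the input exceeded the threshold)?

Remove make-up: -34 − 9 = -43 dB.
That's 2 dB above the -45 dB threshold.
Before 10:1 compression the overshoot was 2 × 10 = 20 dB, so input = -45 + 20 = -25 dB.

-25 dB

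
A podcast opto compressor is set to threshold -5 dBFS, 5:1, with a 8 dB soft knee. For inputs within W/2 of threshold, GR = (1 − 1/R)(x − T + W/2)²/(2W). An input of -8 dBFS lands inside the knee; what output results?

x − T + W/2 = -8 − (-5) + 4 = 1.
GR = (1 − 1/5) × 1² / 16 = 0.8 × 1 / 16 = 0.05 dB.
Output = -8 − 0.05 = -8.05 dBFS.

-8.05 dBFS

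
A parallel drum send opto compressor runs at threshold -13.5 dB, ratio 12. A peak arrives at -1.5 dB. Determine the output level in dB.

-1.5 dB sits 12 dB over threshold.
12:1 compression reduces that to 12/12 = 1 dB over.
That puts the output at -12.5 dB.

-12.5 dB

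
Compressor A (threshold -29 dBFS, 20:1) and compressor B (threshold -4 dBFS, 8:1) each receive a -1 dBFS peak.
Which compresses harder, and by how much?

A, by 23.975 dB

A: 28 dB over, compressed to 1.4 dB over, so 26.6 dB of GR.
B: 3 dB over, compressed to 0.375 dB over, so 2.625 dB of GR.
A applies 23.975 dB more gain reduction.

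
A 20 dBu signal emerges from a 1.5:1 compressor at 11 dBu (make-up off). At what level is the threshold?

-7 dBu

Let T be the threshold. Output overshoot = (input overshoot)/R, so 11 − T = (20 − T)/1.5.
1.5·(11 − T) = 20 − T → 0.5·T = 16.5 − 20 = -3.5.
T = -3.5/0.5 = -7 dBu.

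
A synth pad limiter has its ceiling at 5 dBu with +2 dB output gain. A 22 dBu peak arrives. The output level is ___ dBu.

A brickwall limiter is an ∞:1 compressor: any input above the ceiling is clamped to 5 dBu.
Output gain then adds 2 dB: 5 + 2 = 7 dBu.

7 dBu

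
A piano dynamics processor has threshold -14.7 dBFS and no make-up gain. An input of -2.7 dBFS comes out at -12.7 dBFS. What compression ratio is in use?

Input overshoot = -2.7 − (-14.7) = 12 dB; output overshoot = -12.7 − (-14.7) = 2 dB.
Ratio = 12 / 2 = 6.

6:1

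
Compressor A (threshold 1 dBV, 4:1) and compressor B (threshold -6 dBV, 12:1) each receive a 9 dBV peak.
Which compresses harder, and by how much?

B, by 7.75 dB

A: overshoot 8 dB → output overshoot 2 dB → GR 6 dB.
B: overshoot 15 dB → output overshoot 1.25 dB → GR 13.75 dB.
B applies 7.75 dB more gain reduction.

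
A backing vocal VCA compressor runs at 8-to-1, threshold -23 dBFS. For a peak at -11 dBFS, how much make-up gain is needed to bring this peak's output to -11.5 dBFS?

Without make-up, output = threshold + overshoot/8 = -23 + 1.5 = -21.5 dBFS.
Gap to target: 10 dB.

10 dB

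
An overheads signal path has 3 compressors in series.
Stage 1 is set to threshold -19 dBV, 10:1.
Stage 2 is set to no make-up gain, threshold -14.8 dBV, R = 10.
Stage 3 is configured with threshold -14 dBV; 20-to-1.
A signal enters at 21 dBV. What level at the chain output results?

-15 dBV

Stage 1: overshoot 40 dB → 40/10 = 4 dB → -15 dBV.
Stage 2: below threshold (-15 ≤ -14.8); passes unchanged; output -15 dBV.
Stage 3: below threshold (-15 ≤ -14); passes unchanged; output -15 dBV.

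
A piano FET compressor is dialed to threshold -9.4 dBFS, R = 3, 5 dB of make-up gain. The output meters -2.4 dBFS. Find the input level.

-3.4 dBFS

Before make-up, the level was -2.4 − 5 = -7.4 dBFS.
That's 2 dB above the -9.4 dBFS threshold.
Before 3:1 compression the overshoot was 2 × 3 = 6 dB, so input = -9.4 + 6 = -3.4 dBFS.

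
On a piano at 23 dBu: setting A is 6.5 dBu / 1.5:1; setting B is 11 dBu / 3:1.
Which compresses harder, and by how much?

A: GR = 16.5 − 16.5/1.5 = 5.5 dB.
B: GR = 12 − 12/3 = 8 dB.
Difference: 2.5 dB in favour of B.

B, by 2.5 dB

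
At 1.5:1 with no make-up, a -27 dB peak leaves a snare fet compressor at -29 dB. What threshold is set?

Let T be the threshold. Output overshoot = (input overshoot)/R, so -29 − T = (-27 − T)/1.5.
1.5·(-29 − T) = -27 − T → 0.5·T = -43.5 − (-27) = -16.5.
T = -16.5/0.5 = -33 dB.

-33 dB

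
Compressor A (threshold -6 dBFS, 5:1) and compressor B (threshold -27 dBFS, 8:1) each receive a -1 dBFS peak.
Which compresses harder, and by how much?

B, by 18.75 dB

A: GR = 5 − 5/5 = 4 dB.
B: GR = 26 − 26/8 = 22.75 dB.
Difference: 18.75 dB in favour of B.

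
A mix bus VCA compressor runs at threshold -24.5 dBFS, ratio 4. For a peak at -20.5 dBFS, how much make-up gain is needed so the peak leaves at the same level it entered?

3 dB

Overshoot 4 dB → 4/4 = 1 dB after compression, so the compressed level is -24.5 + 1 = -23.5 dBFS.
Make-up = target − compressed = -20.5 − (-23.5) = 3 dB.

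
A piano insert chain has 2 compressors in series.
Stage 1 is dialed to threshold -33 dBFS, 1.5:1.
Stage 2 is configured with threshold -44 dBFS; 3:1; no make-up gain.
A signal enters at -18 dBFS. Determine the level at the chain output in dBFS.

Stage 1: 15 dB above -33 dBFS, reduced 1.5:1 to 10 dB above → -23 dBFS.
Stage 2: -23 dBFS is 21 dB over -44 dBFS; at 3:1 that becomes 7 dB over, giving -37 dBFS.

-37 dBFS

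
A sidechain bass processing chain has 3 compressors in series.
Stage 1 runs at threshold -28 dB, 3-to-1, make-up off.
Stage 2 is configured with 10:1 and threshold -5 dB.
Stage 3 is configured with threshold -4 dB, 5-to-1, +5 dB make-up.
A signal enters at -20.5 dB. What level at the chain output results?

-20.5 dB

Stage 1: -20.5 dB is 7.5 dB over -28 dB; at 3:1 that becomes 2.5 dB over, giving -25.5 dB.
Stage 2: below threshold (-25.5 ≤ -5); passes unchanged; output -25.5 dB.
Stage 3: -25.5 dB ≤ -4 dB, so stage 3 doesn't engage; make-up brings it to -20.5 dB.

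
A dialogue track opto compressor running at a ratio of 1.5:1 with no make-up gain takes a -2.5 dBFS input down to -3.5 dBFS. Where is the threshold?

-5.5 dBFS

Gain reduction = -2.5 − (-3.5) = 1 dB; output overshoot = GR / (R − 1) = 1 / 0.5 = 2 dB.
Threshold = output − output overshoot = -3.5 − 2 = -5.5 dBFS.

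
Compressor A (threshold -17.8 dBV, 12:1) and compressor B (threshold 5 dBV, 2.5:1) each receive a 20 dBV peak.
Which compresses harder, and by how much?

A: overshoot 37.8 dB → output overshoot 3.15 dB → GR 34.65 dB.
B: overshoot 15 dB → output overshoot 6 dB → GR 9 dB.
A reduces 25.65 dB more.

A, by 25.65 dB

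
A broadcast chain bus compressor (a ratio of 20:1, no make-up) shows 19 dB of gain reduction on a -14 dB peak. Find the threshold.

Let T be the threshold. Output overshoot = (input overshoot)/R, so -33 − T = (-14 − T)/20.
20·(-33 − T) = -14 − T → 19·T = -660 − (-14) = -646.
T = -646/19 = -34 dB.

-34 dB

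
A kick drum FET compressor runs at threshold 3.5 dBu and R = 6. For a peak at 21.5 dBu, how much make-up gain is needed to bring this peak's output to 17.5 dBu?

Without make-up, output = threshold + overshoot/6 = 3.5 + 3 = 6.5 dBu.
Gap to target: 11 dB.

11 dB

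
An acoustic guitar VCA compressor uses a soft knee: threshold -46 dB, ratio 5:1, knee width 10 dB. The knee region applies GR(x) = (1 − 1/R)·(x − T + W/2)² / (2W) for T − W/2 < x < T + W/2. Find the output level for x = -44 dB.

-45.96 dB

x − T + W/2 = -44 − (-46) + 5 = 7.
GR = (1 − 1/5) × 7² / 20 = 0.8 × 49 / 20 = 1.96 dB.
Output = -44 − 1.96 = -45.96 dB.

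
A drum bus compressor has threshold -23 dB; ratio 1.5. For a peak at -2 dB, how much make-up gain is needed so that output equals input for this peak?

Without make-up, output = threshold + overshoot/1.5 = -23 + 14 = -9 dB.
Gap to target: 7 dB.

7 dB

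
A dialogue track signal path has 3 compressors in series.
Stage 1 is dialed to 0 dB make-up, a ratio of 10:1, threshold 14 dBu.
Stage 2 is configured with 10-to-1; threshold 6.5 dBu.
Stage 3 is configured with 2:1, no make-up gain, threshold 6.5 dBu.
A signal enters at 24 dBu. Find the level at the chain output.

6.925 dBu

Stage 1: 24 dBu is 10 dB over 14 dBu; at 10:1 that becomes 1 dB over, giving 15 dBu.
Stage 2: 15 dBu is 8.5 dB over 6.5 dBu; at 10:1 that becomes 0.85 dB over, giving 7.35 dBu.
Stage 3: 0.85 dB above 6.5 dBu, reduced 2:1 to 0.425 dB above → 6.925 dBu.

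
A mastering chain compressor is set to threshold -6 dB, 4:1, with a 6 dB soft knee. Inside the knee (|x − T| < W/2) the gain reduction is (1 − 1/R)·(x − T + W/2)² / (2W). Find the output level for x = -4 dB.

x − T + W/2 = -4 − (-6) + 3 = 5.
GR = (1 − 1/4) × 5² / 12 = 0.75 × 25 / 12 = 1.5625 dB.
Output = -4 − 1.5625 = -5.5625 dB.

-5.5625 dB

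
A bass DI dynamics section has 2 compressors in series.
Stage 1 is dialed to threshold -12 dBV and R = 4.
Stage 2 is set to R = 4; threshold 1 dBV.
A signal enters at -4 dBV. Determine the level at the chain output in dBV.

Stage 1: -4 dBV is 8 dB over -12 dBV; at 4:1 that becomes 2 dB over, giving -10 dBV.
Stage 2: -10 dBV ≤ 1 dBV, so stage 2 doesn't engage; output -10 dBV.

-10 dBV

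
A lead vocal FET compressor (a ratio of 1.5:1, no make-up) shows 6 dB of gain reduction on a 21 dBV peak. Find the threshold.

Gain reduction = 21 − 15 = 6 dB; output overshoot = GR / (R − 1) = 6 / 0.5 = 12 dB.
Threshold = output − output overshoot = 15 − 12 = 3 dBV.

3 dBV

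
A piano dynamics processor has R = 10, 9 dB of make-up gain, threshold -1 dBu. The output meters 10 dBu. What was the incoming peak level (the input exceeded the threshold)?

Remove make-up: 10 − 9 = 1 dBu.
That's 2 dB above the -1 dBu threshold.
Input overshoot = R × output overshoot = 20 dB → input = -1 + 20 = 19 dBu.

19 dBu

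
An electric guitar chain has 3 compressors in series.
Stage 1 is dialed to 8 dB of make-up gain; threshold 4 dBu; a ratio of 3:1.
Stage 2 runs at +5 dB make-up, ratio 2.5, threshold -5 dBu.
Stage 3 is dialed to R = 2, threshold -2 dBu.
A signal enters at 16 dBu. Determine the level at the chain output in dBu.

Stage 1: 12 dB above 4 dBu, reduced 3:1 to 4 dB above → 8 dBu; +8 dB make-up → 16 dBu.
Stage 2: overshoot 21 dB → 21/2.5 = 8.4 dB → 3.4 dBu; +5 dB make-up → 8.4 dBu.
Stage 3: 10.4 dB above -2 dBu, reduced 2:1 to 5.2 dB above → 3.2 dBu.

3.2 dBu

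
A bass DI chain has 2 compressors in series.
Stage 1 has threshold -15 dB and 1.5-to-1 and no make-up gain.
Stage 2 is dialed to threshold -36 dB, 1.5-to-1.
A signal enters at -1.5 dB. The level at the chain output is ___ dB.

Stage 1: 13.5 dB above -15 dB, reduced 1.5:1 to 9 dB above → -6 dB.
Stage 2: -6 dB is 30 dB over -36 dB; at 1.5:1 that becomes 20 dB over, giving -16 dB.

-16 dB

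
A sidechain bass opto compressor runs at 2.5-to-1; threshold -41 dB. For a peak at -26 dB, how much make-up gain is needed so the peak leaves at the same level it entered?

The peak compresses to -41 + 15/2.5 = -35 dB.
To reach -26 dB requires -26 − (-35) = 9 dB of make-up.

9 dB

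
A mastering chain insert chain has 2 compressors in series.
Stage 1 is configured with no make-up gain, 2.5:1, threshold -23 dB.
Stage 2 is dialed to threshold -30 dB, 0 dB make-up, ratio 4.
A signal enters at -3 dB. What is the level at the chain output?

-26.25 dB

Stage 1: -3 dB is 20 dB over -23 dB; at 2.5:1 that becomes 8 dB over, giving -15 dB.
Stage 2: -15 dB is 15 dB over -30 dB; at 4:1 that becomes 3.75 dB over, giving -26.25 dB.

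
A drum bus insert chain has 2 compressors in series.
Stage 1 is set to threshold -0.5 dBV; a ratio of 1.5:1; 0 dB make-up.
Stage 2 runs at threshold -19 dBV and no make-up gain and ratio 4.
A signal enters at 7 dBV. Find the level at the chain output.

-13.125 dBV

Stage 1: 7 dBV is 7.5 dB over -0.5 dBV; at 1.5:1 that becomes 5 dB over, giving 4.5 dBV.
Stage 2: 23.5 dB above -19 dBV, reduced 4:1 to 5.875 dB above → -13.125 dBV.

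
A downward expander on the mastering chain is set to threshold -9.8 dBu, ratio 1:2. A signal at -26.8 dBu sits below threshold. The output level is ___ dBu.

Undershoot = (-9.8) − (-26.8) = 17 dB.
At 1:2, that expands to 34 dB under threshold.
Output = -9.8 − 34 = -43.8 dBu.

-43.8 dBu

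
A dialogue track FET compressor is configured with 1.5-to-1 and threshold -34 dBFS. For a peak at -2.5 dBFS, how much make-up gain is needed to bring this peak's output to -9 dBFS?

4 dB

Overshoot 31.5 dB → 31.5/1.5 = 21 dB after compression, so the compressed level is -34 + 21 = -13 dBFS.
Make-up = target − compressed = -9 − (-13) = 4 dB.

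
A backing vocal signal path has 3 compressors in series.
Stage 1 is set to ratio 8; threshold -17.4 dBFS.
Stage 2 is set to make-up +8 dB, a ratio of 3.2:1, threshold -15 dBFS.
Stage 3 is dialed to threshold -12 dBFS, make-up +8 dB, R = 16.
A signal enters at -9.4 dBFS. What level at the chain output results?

-3.775 dBFS

Stage 1: 8 dB above -17.4 dBFS, reduced 8:1 to 1 dB above → -16.4 dBFS.
Stage 2: -16.4 dBFS is at or below the -15 dBFS threshold — no compression; make-up brings it to -8.4 dBFS.
Stage 3: -8.4 dBFS is 3.6 dB over -12 dBFS; at 16:1 that becomes 0.225 dB over, giving -11.775 dBFS; +8 dB make-up → -3.775 dBFS.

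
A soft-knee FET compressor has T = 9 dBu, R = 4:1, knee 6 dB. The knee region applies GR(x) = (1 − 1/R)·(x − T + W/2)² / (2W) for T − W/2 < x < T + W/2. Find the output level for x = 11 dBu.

x − T + W/2 = 11 − 9 + 3 = 5.
GR = (1 − 1/4) × 5² / 12 = 0.75 × 25 / 12 = 1.5625 dB.
Output = 11 − 1.5625 = 9.4375 dBu.

9.4375 dBu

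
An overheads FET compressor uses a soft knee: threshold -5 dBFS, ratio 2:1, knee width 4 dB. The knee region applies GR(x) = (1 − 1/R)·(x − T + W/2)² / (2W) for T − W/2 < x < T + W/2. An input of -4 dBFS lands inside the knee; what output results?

x − T + W/2 = -4 − (-5) + 2 = 3.
GR = (1 − 1/2) × 3² / 8 = 0.5 × 9 / 8 = 0.5625 dB.
Output = -4 − 0.5625 = -4.5625 dBFS.

-4.5625 dBFS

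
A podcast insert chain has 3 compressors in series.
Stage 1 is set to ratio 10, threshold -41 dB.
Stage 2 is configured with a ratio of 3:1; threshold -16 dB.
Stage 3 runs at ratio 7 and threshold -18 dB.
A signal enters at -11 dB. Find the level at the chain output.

-38 dB

Stage 1: overshoot 30 dB → 30/10 = 3 dB → -38 dB.
Stage 2: below threshold (-38 ≤ -16); passes unchanged; output -38 dB.
Stage 3: below threshold (-38 ≤ -18); passes unchanged; output -38 dB.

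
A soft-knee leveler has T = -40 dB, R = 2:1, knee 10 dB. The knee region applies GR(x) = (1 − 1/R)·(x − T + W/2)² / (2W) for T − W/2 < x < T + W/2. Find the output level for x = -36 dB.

x − T + W/2 = -36 − (-40) + 5 = 9.
GR = (1 − 1/2) × 9² / 20 = 0.5 × 81 / 20 = 2.025 dB.
Output = -36 − 2.025 = -38.025 dB.

-38.025 dB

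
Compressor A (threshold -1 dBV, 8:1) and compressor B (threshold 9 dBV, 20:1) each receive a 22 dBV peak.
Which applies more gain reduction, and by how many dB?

A: GR = 23 − 23/8 = 20.125 dB.
B: GR = 13 − 13/20 = 12.35 dB.
A applies 7.775 dB more gain reduction.

A, by 7.775 dB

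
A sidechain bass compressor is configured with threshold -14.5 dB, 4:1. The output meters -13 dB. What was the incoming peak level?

-8.5 dB

The compressed level sits -13 − (-14.5) = 1.5 dB over threshold.
Undo the ratio: input overshoot = 1.5 × 4 = 6 dB, giving input = -8.5 dB.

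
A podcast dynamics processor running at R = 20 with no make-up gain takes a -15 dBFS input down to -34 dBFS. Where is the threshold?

Let T be the threshold. Output overshoot = (input overshoot)/R, so -34 − T = (-15 − T)/20.
20·(-34 − T) = -15 − T → 19·T = -680 − (-15) = -665.
T = -665/19 = -35 dBFS.

-35 dBFS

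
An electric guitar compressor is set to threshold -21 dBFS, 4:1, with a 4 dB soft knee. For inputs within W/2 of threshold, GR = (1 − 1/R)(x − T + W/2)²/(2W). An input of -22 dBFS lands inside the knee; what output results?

x − T + W/2 = -22 − (-21) + 2 = 1.
GR = (1 − 1/4) × 1² / 8 = 0.75 × 1 / 8 = 0.09375 dB.
Output = -22 − 0.09375 = -22.09375 dBFS.

-22.09375 dBFS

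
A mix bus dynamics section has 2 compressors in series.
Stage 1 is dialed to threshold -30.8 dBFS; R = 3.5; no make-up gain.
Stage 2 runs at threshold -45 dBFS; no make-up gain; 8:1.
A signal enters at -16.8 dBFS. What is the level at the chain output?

Stage 1: 14 dB above -30.8 dBFS, reduced 3.5:1 to 4 dB above → -26.8 dBFS.
Stage 2: overshoot 18.2 dB → 18.2/8 = 2.275 dB → -42.725 dBFS.

-42.725 dBFS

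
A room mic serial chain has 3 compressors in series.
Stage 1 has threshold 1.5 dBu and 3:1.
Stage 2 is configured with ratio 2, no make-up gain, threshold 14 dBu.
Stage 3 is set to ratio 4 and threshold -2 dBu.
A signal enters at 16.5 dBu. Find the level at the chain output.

0.125 dBu

Stage 1: 16.5 dBu is 15 dB over 1.5 dBu; at 3:1 that becomes 5 dB over, giving 6.5 dBu.
Stage 2: 6.5 dBu ≤ 14 dBu, so stage 2 doesn't engage; output 6.5 dBu.
Stage 3: 6.5 dBu is 8.5 dB over -2 dBu; at 4:1 that becomes 2.125 dB over, giving 0.125 dBu.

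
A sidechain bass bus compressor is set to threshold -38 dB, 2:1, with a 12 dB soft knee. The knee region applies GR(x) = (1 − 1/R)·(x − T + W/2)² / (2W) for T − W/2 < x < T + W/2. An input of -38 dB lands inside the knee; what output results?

x − T + W/2 = -38 − (-38) + 6 = 6.
GR = (1 − 1/2) × 6² / 24 = 0.5 × 36 / 24 = 0.75 dB.
Output = -38 − 0.75 = -38.75 dB.

-38.75 dB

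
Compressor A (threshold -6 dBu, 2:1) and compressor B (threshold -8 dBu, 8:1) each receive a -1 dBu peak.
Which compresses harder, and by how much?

B, by 3.625 dB

A: overshoot 5 dB → output overshoot 2.5 dB → GR 2.5 dB.
B: overshoot 7 dB → output overshoot 0.875 dB → GR 6.125 dB.
Difference: 3.625 dB in favour of B.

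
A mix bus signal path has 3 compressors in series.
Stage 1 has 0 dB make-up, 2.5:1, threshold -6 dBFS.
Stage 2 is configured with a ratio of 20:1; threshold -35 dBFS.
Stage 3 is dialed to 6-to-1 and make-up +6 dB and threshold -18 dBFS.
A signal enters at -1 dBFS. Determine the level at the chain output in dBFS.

-27.45 dBFS

Stage 1: overshoot 5 dB → 5/2.5 = 2 dB → -4 dBFS.
Stage 2: -4 dBFS is 31 dB over -35 dBFS; at 20:1 that becomes 1.55 dB over, giving -33.45 dBFS.
Stage 3: -33.45 dBFS ≤ -18 dBFS, so stage 3 doesn't engage; make-up brings it to -27.45 dBFS.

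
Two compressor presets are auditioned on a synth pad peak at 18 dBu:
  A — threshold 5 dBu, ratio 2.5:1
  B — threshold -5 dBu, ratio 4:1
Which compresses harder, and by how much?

A: 13 dB over, compressed to 5.2 dB over, so 7.8 dB of GR.
B: 23 dB over, compressed to 5.75 dB over, so 17.25 dB of GR.
B reduces 9.45 dB more.

B, by 9.45 dB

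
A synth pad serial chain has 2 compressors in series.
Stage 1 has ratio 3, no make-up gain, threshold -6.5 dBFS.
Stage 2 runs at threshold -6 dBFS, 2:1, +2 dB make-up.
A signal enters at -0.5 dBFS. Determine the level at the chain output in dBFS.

Stage 1: overshoot 6 dB → 6/3 = 2 dB → -4.5 dBFS.
Stage 2: -4.5 dBFS is 1.5 dB over -6 dBFS; at 2:1 that becomes 0.75 dB over, giving -5.25 dBFS; +2 dB make-up → -3.25 dBFS.

-3.25 dBFS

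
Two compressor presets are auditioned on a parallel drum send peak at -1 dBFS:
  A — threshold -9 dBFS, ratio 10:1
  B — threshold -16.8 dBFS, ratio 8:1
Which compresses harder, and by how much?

A: overshoot 8 dB → output overshoot 0.8 dB → GR 7.2 dB.
B: overshoot 15.8 dB → output overshoot 1.975 dB → GR 13.825 dB.
B applies 6.625 dB more gain reduction.

B, by 6.625 dB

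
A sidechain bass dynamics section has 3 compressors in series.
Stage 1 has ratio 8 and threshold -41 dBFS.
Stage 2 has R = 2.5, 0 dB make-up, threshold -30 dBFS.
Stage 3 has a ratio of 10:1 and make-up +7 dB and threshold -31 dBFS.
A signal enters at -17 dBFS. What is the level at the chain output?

-31 dBFS

Stage 1: -17 dBFS is 24 dB over -41 dBFS; at 8:1 that becomes 3 dB over, giving -38 dBFS.
Stage 2: -38 dBFS is at or below the -30 dBFS threshold — no compression; output -38 dBFS.
Stage 3: below threshold (-38 ≤ -31); passes unchanged; make-up brings it to -31 dBFS.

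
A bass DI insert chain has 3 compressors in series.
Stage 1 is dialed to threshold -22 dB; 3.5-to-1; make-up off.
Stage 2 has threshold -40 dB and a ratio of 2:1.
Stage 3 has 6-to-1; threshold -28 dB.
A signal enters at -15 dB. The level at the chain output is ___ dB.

Stage 1: overshoot 7 dB → 7/3.5 = 2 dB → -20 dB.
Stage 2: 20 dB above -40 dB, reduced 2:1 to 10 dB above → -30 dB.
Stage 3: below threshold (-30 ≤ -28); passes unchanged; output -30 dB.

-30 dB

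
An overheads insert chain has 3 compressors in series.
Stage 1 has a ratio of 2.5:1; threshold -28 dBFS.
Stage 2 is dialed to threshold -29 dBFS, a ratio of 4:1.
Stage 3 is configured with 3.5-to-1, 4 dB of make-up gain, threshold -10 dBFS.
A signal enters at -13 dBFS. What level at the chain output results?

-23.25 dBFS

Stage 1: 15 dB above -28 dBFS, reduced 2.5:1 to 6 dB above → -22 dBFS.
Stage 2: 7 dB above -29 dBFS, reduced 4:1 to 1.75 dB above → -27.25 dBFS.
Stage 3: below threshold (-27.25 ≤ -10); passes unchanged; make-up brings it to -23.25 dBFS.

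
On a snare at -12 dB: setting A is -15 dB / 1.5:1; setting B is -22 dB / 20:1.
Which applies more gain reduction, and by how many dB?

A: GR = 3 − 3/1.5 = 1 dB.
B: GR = 10 − 10/20 = 9.5 dB.
Difference: 8.5 dB in favour of B.

B, by 8.5 dB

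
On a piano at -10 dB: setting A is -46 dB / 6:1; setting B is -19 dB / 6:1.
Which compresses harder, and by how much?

A, by 22.5 dB

A: GR = 36 − 36/6 = 30 dB.
B: GR = 9 − 9/6 = 7.5 dB.
A reduces 22.5 dB more.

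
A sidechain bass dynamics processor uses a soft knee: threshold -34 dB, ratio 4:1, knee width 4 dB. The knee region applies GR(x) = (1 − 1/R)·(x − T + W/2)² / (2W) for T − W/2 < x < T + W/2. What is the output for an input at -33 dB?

x − T + W/2 = -33 − (-34) + 2 = 3.
GR = (1 − 1/4) × 3² / 8 = 0.75 × 9 / 8 = 0.84375 dB.
Output = -33 − 0.84375 = -33.84375 dB.

-33.84375 dB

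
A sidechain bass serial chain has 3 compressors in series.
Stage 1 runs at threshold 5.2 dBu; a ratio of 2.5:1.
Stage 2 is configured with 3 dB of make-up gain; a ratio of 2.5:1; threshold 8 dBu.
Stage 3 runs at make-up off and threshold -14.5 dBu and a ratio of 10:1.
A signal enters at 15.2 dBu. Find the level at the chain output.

-11.902 dBu

Stage 1: 15.2 dBu is 10 dB over 5.2 dBu; at 2.5:1 that becomes 4 dB over, giving 9.2 dBu.
Stage 2: overshoot 1.2 dB → 1.2/2.5 = 0.48 dB → 8.48 dBu; +3 dB make-up → 11.48 dBu.
Stage 3: overshoot 25.98 dB → 25.98/10 = 2.598 dB → -11.902 dBu.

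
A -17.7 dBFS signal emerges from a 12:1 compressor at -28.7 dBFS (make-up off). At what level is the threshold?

-29.7 dBFS

Gain reduction = -17.7 − (-28.7) = 11 dB; output overshoot = GR / (R − 1) = 11 / 11 = 1 dB.
Threshold = output − output overshoot = -28.7 − 1 = -29.7 dBFS.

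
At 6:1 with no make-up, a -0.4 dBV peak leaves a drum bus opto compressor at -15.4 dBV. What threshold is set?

Input is 18 dB above T (since output overshoot × R = input overshoot: (-15.4 − T)·6 = -0.4 − T gives T = -18.4 dBV).
Check: -18.4 + (-0.4 − (-18.4))/6 = -18.4 + 3 = -15.4 dBV. ✓

-18.4 dBV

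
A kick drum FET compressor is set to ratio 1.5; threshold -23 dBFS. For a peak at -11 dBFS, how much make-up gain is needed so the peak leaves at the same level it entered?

Overshoot 12 dB → 12/1.5 = 8 dB after compression, so the compressed level is -23 + 8 = -15 dBFS.
Make-up = target − compressed = -11 − (-15) = 4 dB.

4 dB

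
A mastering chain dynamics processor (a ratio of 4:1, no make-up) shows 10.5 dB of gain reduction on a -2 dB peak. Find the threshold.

Input is 14 dB above T (since output overshoot × R = input overshoot: (-12.5 − T)·4 = -2 − T gives T = -16 dB).
Check: -16 + (-2 − (-16))/4 = -16 + 3.5 = -12.5 dB. ✓

-16 dB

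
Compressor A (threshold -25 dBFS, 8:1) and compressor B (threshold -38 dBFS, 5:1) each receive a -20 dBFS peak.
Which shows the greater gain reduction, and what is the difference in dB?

A: 5 dB over, compressed to 0.625 dB over, so 4.375 dB of GR.
B: 18 dB over, compressed to 3.6 dB over, so 14.4 dB of GR.
B applies 10.025 dB more gain reduction.

B, by 10.025 dB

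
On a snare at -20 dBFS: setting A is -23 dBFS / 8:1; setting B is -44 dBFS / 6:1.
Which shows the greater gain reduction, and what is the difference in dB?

B, by 17.375 dB

A: overshoot 3 dB → output overshoot 0.375 dB → GR 2.625 dB.
B: overshoot 24 dB → output overshoot 4 dB → GR 20 dB.
Difference: 17.375 dB in favour of B.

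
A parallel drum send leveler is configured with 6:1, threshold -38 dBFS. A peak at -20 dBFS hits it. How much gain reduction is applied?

-20 dBFS exceeds the threshold by 18 dB.
At 6:1, output sits 18/6 = 3 dB above threshold.
GR = overshoot in − overshoot out = 18 − 3 = 15 dB.

15 dB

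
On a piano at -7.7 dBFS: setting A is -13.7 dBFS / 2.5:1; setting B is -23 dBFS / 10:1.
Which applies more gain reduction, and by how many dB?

B, by 10.17 dB

A: 6 dB over, compressed to 2.4 dB over, so 3.6 dB of GR.
B: 15.3 dB over, compressed to 1.53 dB over, so 13.77 dB of GR.
Difference: 10.17 dB in favour of B.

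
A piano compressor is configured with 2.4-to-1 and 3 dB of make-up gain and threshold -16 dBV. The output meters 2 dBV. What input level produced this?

Before make-up, the level was 2 − 3 = -1 dBV.
That's 15 dB above the -16 dBV threshold.
Before 2.4:1 compression the overshoot was 15 × 2.4 = 36 dB, so input = -16 + 36 = 20 dBV.

20 dBV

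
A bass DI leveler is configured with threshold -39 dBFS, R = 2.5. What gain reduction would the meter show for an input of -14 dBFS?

The signal is 25 dB above threshold.
A 2.5:1 ratio leaves 10 dB of that excess.
Gain reduction = 25 − 10 = 15 dB.

15 dB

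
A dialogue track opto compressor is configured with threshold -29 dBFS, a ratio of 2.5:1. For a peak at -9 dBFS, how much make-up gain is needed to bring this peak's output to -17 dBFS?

4 dB

Overshoot 20 dB → 20/2.5 = 8 dB after compression, so the compressed level is -29 + 8 = -21 dBFS.
Make-up = target − compressed = -17 − (-21) = 4 dB.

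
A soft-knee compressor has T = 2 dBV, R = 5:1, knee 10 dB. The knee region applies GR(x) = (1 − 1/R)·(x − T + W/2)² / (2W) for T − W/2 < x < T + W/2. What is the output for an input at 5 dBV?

x − T + W/2 = 5 − 2 + 5 = 8.
GR = (1 − 1/5) × 8² / 20 = 0.8 × 64 / 20 = 2.56 dB.
Output = 5 − 2.56 = 2.44 dBV.

2.44 dBV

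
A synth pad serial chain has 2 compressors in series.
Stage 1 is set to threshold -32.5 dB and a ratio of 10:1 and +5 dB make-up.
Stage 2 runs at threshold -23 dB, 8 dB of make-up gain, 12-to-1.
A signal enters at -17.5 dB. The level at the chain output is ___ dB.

-18 dB

Stage 1: overshoot 15 dB → 15/10 = 1.5 dB → -31 dB; +5 dB make-up → -26 dB.
Stage 2: -26 dB is at or below the -23 dB threshold — no compression; make-up brings it to -18 dB.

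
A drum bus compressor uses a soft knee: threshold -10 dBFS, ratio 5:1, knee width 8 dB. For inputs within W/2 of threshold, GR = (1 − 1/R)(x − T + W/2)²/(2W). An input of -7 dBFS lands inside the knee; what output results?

-9.45 dBFS

x − T + W/2 = -7 − (-10) + 4 = 7.
GR = (1 − 1/5) × 7² / 16 = 0.8 × 49 / 16 = 2.45 dB.
Output = -7 − 2.45 = -9.45 dBFS.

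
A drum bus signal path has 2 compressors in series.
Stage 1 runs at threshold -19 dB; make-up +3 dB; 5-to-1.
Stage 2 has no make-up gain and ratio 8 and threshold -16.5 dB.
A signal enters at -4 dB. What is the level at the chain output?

-16.0625 dB

Stage 1: 15 dB above -19 dB, reduced 5:1 to 3 dB above → -16 dB; +3 dB make-up → -13 dB.
Stage 2: 3.5 dB above -16.5 dB, reduced 8:1 to 0.4375 dB above → -16.0625 dB.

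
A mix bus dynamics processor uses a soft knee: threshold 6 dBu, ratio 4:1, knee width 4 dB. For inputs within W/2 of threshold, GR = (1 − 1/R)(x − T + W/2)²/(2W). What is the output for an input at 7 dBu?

x − T + W/2 = 7 − 6 + 2 = 3.
GR = (1 − 1/4) × 3² / 8 = 0.75 × 9 / 8 = 0.84375 dB.
Output = 7 − 0.84375 = 6.15625 dBu.

6.15625 dBu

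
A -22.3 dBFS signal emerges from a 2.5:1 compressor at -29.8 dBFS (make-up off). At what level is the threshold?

-34.8 dBFS

Gain reduction = -22.3 − (-29.8) = 7.5 dB; output overshoot = GR / (R − 1) = 7.5 / 1.5 = 5 dB.
Threshold = output − output overshoot = -29.8 − 5 = -34.8 dBFS.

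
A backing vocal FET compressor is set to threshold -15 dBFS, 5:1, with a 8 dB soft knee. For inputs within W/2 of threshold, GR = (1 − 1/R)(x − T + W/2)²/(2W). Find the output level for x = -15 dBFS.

x − T + W/2 = -15 − (-15) + 4 = 4.
GR = (1 − 1/5) × 4² / 16 = 0.8 × 16 / 16 = 0.8 dB.
Output = -15 − 0.8 = -15.8 dBFS.

-15.8 dBFS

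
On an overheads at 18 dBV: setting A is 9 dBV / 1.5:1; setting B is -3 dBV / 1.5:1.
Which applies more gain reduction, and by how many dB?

B, by 4 dB

A: 9 dB over, compressed to 6 dB over, so 3 dB of GR.
B: 21 dB over, compressed to 14 dB over, so 7 dB of GR.
Difference: 4 dB in favour of B.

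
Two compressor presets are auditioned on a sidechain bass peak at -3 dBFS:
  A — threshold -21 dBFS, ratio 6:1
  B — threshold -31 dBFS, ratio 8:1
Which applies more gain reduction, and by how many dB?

B, by 9.5 dB

A: GR = 18 − 18/6 = 15 dB.
B: GR = 28 − 28/8 = 24.5 dB.
B reduces 9.5 dB more.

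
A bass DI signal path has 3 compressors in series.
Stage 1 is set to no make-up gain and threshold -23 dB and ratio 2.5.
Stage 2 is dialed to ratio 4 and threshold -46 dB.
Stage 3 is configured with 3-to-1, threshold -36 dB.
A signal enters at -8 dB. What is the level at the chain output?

-38.75 dB

Stage 1: -8 dB is 15 dB over -23 dB; at 2.5:1 that becomes 6 dB over, giving -17 dB.
Stage 2: -17 dB is 29 dB over -46 dB; at 4:1 that becomes 7.25 dB over, giving -38.75 dB.
Stage 3: below threshold (-38.75 ≤ -36); passes unchanged; output -38.75 dB.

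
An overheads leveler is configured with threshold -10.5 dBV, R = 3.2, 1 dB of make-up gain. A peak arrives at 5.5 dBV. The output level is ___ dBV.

-4.5 dBV

Overshoot: 5.5 − (-10.5) = 16 dB.
The 16 dB excess becomes 5 dB after 3.2:1 reduction.
So the level is -10.5 + 5 = -5.5 dBV; make-up adds 1 dB, giving -4.5 dBV.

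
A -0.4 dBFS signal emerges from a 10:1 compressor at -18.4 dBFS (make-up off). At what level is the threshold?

-20.4 dBFS

Gain reduction = -0.4 − (-18.4) = 18 dB; output overshoot = GR / (R − 1) = 18 / 9 = 2 dB.
Threshold = output − output overshoot = -18.4 − 2 = -20.4 dBFS.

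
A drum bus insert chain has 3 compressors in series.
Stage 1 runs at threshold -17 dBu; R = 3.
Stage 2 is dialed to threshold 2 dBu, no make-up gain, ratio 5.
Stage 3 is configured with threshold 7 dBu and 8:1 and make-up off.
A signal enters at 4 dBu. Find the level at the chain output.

Stage 1: 21 dB above -17 dBu, reduced 3:1 to 7 dB above → -10 dBu.
Stage 2: -10 dBu ≤ 2 dBu, so stage 2 doesn't engage; output -10 dBu.
Stage 3: -10 dBu ≤ 7 dBu, so stage 3 doesn't engage; output -10 dBu.

-10 dBu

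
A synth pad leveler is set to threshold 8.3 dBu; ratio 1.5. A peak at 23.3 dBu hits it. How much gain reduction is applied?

23.3 dBu exceeds the threshold by 15 dB.
After 1.5:1 compression the overshoot becomes 15/1.5 = 10 dB.
So the signal is attenuated by 15 − 10 = 5 dB.

5 dB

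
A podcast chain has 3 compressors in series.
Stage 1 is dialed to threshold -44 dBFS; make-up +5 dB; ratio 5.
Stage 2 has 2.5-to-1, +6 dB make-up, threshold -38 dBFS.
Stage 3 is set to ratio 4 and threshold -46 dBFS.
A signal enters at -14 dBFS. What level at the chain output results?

Stage 1: 30 dB above -44 dBFS, reduced 5:1 to 6 dB above → -38 dBFS; +5 dB make-up → -33 dBFS.
Stage 2: 5 dB above -38 dBFS, reduced 2.5:1 to 2 dB above → -36 dBFS; +6 dB make-up → -30 dBFS.
Stage 3: -30 dBFS is 16 dB over -46 dBFS; at 4:1 that becomes 4 dB over, giving -42 dBFS.

-42 dBFS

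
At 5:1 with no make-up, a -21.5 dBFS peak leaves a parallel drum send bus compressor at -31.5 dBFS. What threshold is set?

-34 dBFS

Input is 12.5 dB above T (since output overshoot × R = input overshoot: (-31.5 − T)·5 = -21.5 − T gives T = -34 dBFS).
Check: -34 + (-21.5 − (-34))/5 = -34 + 2.5 = -31.5 dBFS. ✓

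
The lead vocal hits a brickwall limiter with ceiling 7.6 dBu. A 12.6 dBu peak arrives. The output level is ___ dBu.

7.6 dBu

The limiter clamps the peak to its 7.6 dBu ceiling.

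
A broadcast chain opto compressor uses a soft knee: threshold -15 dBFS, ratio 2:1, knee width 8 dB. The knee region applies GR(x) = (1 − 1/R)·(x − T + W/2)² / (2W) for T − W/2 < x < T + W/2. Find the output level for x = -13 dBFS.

-14.125 dBFS

x − T + W/2 = -13 − (-15) + 4 = 6.
GR = (1 − 1/2) × 6² / 16 = 0.5 × 36 / 16 = 1.125 dB.
Output = -13 − 1.125 = -14.125 dBFS.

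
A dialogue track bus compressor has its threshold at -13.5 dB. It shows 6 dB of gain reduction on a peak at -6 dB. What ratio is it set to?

Input overshoot = -6 − (-13.5) = 7.5 dB.
Output overshoot = 7.5 − 6 = 1.5 dB.
Ratio = input overshoot / output overshoot = 7.5 / 1.5 = 5.

5:1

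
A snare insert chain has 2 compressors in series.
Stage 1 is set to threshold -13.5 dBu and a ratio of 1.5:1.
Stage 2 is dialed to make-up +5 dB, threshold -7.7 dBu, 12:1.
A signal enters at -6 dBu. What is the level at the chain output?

Stage 1: overshoot 7.5 dB → 7.5/1.5 = 5 dB → -8.5 dBu.
Stage 2: -8.5 dBu ≤ -7.7 dBu, so stage 2 doesn't engage; make-up brings it to -3.5 dBu.

-3.5 dBu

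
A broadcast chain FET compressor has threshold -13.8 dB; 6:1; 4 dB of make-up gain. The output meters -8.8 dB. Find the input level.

-7.8 dB

Before make-up, the level was -8.8 − 4 = -12.8 dB.
That's 1 dB above the -13.8 dB threshold.
Undo the ratio: input overshoot = 1 × 6 = 6 dB, giving input = -7.8 dB.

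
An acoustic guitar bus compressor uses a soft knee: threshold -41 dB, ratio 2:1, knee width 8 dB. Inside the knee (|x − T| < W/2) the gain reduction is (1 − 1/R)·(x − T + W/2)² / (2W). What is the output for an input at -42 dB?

-42.28125 dB

x − T + W/2 = -42 − (-41) + 4 = 3.
GR = (1 − 1/2) × 3² / 16 = 0.5 × 9 / 16 = 0.28125 dB.
Output = -42 − 0.28125 = -42.28125 dB.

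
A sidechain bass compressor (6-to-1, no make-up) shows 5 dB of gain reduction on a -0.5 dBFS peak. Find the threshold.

Gain reduction = -0.5 − (-5.5) = 5 dB; output overshoot = GR / (R − 1) = 5 / 5 = 1 dB.
Threshold = output − output overshoot = -5.5 − 1 = -6.5 dBFS.

-6.5 dBFS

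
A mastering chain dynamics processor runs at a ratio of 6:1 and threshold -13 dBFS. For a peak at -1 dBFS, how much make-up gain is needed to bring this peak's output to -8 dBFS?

3 dB

Without make-up, output = threshold + overshoot/6 = -13 + 2 = -11 dBFS.
Gap to target: 3 dB.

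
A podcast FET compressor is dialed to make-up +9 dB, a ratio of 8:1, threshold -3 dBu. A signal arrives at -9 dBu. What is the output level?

0 dBu

-9 dBu is 6 dB below the -3 dBu threshold, so no gain reduction is applied.
Make-up gain adds 9 dB: -9 + 9 = 0 dBu.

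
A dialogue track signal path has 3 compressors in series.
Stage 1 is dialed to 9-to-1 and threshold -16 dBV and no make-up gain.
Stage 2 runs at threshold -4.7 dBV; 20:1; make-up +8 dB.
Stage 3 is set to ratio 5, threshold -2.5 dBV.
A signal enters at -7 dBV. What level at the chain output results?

-7 dBV

Stage 1: -7 dBV is 9 dB over -16 dBV; at 9:1 that becomes 1 dB over, giving -15 dBV.
Stage 2: -15 dBV is at or below the -4.7 dBV threshold — no compression; make-up brings it to -7 dBV.
Stage 3: -7 dBV is at or below the -2.5 dBV threshold — no compression; output -7 dBV.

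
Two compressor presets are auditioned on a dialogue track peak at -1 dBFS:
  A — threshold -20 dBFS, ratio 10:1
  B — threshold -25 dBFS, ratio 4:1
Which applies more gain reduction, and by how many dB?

A: GR = 19 − 19/10 = 17.1 dB.
B: GR = 24 − 24/4 = 18 dB.
B reduces 0.9 dB more.

B, by 0.9 dB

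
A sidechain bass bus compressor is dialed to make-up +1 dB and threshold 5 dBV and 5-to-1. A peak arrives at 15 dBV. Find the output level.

The input is 10 dB above the 5 dBV threshold.
5:1 compression reduces that to 10/5 = 2 dB over.
That puts the output at 7 dBV; make-up adds 1 dB, giving 8 dBV.

8 dBV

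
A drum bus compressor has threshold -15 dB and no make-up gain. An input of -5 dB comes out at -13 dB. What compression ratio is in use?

Input overshoot = -5 − (-15) = 10 dB; output overshoot = -13 − (-15) = 2 dB.
Ratio = 10 / 2 = 5.

5:1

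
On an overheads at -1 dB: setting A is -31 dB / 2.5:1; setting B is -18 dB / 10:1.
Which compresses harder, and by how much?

A: 30 dB over, compressed to 12 dB over, so 18 dB of GR.
B: 17 dB over, compressed to 1.7 dB over, so 15.3 dB of GR.
Difference: 2.7 dB in favour of A.

A, by 2.7 dB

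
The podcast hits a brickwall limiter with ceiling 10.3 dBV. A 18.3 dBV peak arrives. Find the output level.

10.3 dBV

The limiter clamps the peak to its 10.3 dBV ceiling.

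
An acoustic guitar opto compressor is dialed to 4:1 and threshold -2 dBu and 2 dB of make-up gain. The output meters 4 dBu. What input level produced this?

Stripping the +2 dB make-up gives 2 dBu at the gain stage.
The compressed level sits 2 − (-2) = 4 dB over threshold.
Input overshoot = R × output overshoot = 16 dB → input = -2 + 16 = 14 dBu.

14 dBu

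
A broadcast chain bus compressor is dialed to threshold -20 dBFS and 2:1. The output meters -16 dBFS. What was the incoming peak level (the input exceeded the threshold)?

-12 dBFS

The compressed level sits -16 − (-20) = 4 dB over threshold.
Undo the ratio: input overshoot = 4 × 2 = 8 dB, giving input = -12 dBFS.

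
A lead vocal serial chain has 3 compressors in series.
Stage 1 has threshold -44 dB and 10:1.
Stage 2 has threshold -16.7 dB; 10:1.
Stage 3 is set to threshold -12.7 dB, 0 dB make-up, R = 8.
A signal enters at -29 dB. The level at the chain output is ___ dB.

Stage 1: overshoot 15 dB → 15/10 = 1.5 dB → -42.5 dB.
Stage 2: -42.5 dB is at or below the -16.7 dB threshold — no compression; output -42.5 dB.
Stage 3: below threshold (-42.5 ≤ -12.7); passes unchanged; output -42.5 dB.

-42.5 dB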